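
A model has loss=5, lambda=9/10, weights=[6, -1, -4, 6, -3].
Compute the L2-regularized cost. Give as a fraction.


L2 sq norm = sum(w^2) = 98. J = 5 + 9/10 * 98 = 466/5.

466/5


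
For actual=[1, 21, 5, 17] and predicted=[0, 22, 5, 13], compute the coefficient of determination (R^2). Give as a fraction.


Mean(y) = 11. SS_res = 18. SS_tot = 272. R^2 = 1 - 18/(272) = 127/136.

127/136


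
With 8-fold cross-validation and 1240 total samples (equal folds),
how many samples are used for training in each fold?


Each validation fold has 1240/8 = 155 samples. Training set = 1240 - 155 = 1085.

1085


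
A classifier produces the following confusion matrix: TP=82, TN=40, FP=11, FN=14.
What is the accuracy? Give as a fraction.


Accuracy = (TP + TN) / (TP + TN + FP + FN) = (82 + 40) / 147 = 122/147.

122/147


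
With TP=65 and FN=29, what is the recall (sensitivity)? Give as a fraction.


Recall = TP / (TP + FN) = 65 / 94 = 65/94.

65/94


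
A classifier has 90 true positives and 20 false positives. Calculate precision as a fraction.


Precision = TP / (TP + FP) = 90 / 110 = 9/11.

9/11


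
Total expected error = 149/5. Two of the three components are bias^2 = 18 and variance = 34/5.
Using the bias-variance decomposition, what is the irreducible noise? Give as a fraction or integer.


Total error = bias^2 + variance + irreducible noise. So irreducible noise = 149/5 - 18 - 34/5 = 5.

5


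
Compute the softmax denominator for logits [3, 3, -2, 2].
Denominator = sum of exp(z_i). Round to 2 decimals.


Denom = e^3=20.0855 + e^3=20.0855 + e^-2=0.1353 + e^2=7.3891. Sum = 47.6954, which rounds to 47.70.

47.70


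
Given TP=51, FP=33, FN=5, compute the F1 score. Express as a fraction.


Precision = 51/84 = 17/28. Recall = 51/56 = 51/56. F1 = 2*P*R/(P+R) = 51/70.

51/70


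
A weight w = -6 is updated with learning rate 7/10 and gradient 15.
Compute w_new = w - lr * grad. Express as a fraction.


w_new = -6 - 7/10 * 15 = -6 - 21/2 = -33/2.

-33/2


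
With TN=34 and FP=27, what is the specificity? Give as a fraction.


Specificity = TN / (TN + FP) = 34 / 61 = 34/61.

34/61


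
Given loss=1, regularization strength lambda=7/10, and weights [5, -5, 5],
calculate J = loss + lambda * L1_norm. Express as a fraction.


L1 norm = sum(|w|) = 15. J = 1 + 7/10 * 15 = 23/2.

23/2


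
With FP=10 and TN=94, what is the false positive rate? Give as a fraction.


FPR = FP / (FP + TN) = 10 / 104 = 5/52.

5/52


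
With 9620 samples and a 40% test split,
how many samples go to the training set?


Test set = 9620 * 40% = 3848. Training set = 9620 - 3848 = 5772.

5772


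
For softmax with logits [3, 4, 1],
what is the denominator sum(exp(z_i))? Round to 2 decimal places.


Denom = e^3=20.0855 + e^4=54.5982 + e^1=2.7183. Sum = 77.4020, which rounds to 77.40.

77.40


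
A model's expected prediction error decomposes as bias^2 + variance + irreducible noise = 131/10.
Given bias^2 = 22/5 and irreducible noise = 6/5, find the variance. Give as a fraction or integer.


Total error = bias^2 + variance + irreducible noise. So variance = 131/10 - 22/5 - 6/5 = 15/2.

15/2


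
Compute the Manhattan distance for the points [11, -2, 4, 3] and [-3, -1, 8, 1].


d = sum of absolute differences: |11--3|=14 + |-2--1|=1 + |4-8|=4 + |3-1|=2 = 21.

21


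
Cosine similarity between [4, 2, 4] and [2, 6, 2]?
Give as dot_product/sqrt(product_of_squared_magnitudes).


dot = 28. |a|^2 = 36, |b|^2 = 44. cos = 28/sqrt(1584).

28/sqrt(1584)


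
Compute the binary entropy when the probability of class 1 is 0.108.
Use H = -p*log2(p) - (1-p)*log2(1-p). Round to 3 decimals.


H = -0.108*log2(0.108) - 0.892*log2(0.892) = 0.494.

0.494


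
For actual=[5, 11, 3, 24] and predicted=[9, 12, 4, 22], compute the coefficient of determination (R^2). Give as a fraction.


Mean(y) = 43/4. SS_res = 22. SS_tot = 1075/4. R^2 = 1 - 22/(1075/4) = 987/1075.

987/1075


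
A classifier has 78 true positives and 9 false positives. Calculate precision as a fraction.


Precision = TP / (TP + FP) = 78 / 87 = 26/29.

26/29


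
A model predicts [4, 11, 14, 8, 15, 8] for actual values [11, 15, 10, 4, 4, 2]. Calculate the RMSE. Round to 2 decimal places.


MSE = 42.3333. RMSE = sqrt(42.3333) = 6.51.

6.51


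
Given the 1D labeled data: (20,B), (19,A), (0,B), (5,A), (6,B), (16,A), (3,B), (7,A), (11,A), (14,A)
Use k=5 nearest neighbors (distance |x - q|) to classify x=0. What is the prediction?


Distances: |20-0|=20, |19-0|=19, |0-0|=0, |5-0|=5, |6-0|=6, |16-0|=16, |3-0|=3, |7-0|=7, |11-0|=11, |14-0|=14. 5 nearest: (0,B), (3,B), (5,A), (6,B), (7,A). Counts: {'B': 3, 'A': 2}. Majority class: B.

B


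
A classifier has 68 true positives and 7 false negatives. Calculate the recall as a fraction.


Recall = TP / (TP + FN) = 68 / 75 = 68/75.

68/75


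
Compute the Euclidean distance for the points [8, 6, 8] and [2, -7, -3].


d = sqrt(sum of squared differences). (8-2)^2=36, (6--7)^2=169, (8--3)^2=121. Sum = 326.

sqrt(326)


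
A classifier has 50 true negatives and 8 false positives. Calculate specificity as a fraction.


Specificity = TN / (TN + FP) = 50 / 58 = 25/29.

25/29


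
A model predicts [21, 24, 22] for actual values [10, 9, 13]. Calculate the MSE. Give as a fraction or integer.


MSE = (1/3) * ((10-21)^2=121 + (9-24)^2=225 + (13-22)^2=81). Sum = 427. MSE = 427/3.

427/3


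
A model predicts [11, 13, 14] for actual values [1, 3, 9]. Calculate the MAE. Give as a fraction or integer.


MAE = (1/3) * (|1-11|=10 + |3-13|=10 + |9-14|=5). Sum = 25. MAE = 25/3.

25/3


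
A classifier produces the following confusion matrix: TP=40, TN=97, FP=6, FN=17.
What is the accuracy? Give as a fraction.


Accuracy = (TP + TN) / (TP + TN + FP + FN) = (40 + 97) / 160 = 137/160.

137/160


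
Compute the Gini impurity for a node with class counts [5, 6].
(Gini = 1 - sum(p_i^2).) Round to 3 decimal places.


Total = 11. Proportions: 5/11, 6/11. sum(p_i^2) = 0.5041. Gini = 1 - 0.5041 = 0.4959, which rounds to 0.496.

0.496


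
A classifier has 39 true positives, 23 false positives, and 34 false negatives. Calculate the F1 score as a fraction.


Precision = 39/62 = 39/62. Recall = 39/73 = 39/73. F1 = 2*P*R/(P+R) = 26/45.

26/45


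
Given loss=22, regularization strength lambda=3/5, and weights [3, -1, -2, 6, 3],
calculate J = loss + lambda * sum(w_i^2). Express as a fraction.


L2 sq norm = sum(w^2) = 59. J = 22 + 3/5 * 59 = 287/5.

287/5


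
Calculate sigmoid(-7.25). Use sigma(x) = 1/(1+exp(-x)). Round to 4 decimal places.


sigma(-7.25) = 1/(1+e^(7.25)) = 1/(1+1408.104848) = 1/1409.104848 = 0.0007.

0.0007


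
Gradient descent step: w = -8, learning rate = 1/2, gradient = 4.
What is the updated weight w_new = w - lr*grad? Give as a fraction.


w_new = -8 - 1/2 * 4 = -8 - 2 = -10.

-10


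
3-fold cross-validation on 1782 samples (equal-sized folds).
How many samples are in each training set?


Each validation fold has 1782/3 = 594 samples. Training set = 1782 - 594 = 1188.

1188


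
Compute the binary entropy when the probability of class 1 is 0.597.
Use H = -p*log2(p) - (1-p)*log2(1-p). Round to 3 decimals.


H = -0.597*log2(0.597) - 0.403*log2(0.403) = 0.973.

0.973


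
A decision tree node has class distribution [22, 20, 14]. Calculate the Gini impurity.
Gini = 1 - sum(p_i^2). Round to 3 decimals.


Total = 56. Proportions: 22/56, 20/56, 14/56. sum(p_i^2) = 0.3444. Gini = 1 - 0.3444 = 0.6556, which rounds to 0.656.

0.656


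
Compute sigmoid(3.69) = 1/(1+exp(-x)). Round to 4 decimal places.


sigma(3.69) = 1/(1+e^(-3.69)) = 1/(1+0.024972) = 1/1.024972 = 0.9756.

0.9756


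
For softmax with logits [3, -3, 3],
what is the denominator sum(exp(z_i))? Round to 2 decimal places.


Denom = e^3=20.0855 + e^-3=0.0498 + e^3=20.0855. Sum = 40.2208, which rounds to 40.22.

40.22


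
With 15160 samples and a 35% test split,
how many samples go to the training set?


Test set = 15160 * 35% = 5306. Training set = 15160 - 5306 = 9854.

9854


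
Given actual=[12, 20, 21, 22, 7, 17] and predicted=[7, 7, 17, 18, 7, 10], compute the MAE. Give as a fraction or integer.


MAE = (1/6) * (|12-7|=5 + |20-7|=13 + |21-17|=4 + |22-18|=4 + |7-7|=0 + |17-10|=7). Sum = 33. MAE = 11/2.

11/2


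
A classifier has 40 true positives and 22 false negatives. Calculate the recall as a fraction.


Recall = TP / (TP + FN) = 40 / 62 = 20/31.

20/31


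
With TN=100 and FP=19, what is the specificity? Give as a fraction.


Specificity = TN / (TN + FP) = 100 / 119 = 100/119.

100/119


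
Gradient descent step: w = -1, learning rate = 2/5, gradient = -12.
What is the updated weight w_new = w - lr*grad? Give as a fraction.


w_new = -1 - 2/5 * -12 = -1 - -24/5 = 19/5.

19/5


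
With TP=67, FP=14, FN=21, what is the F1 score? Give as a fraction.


Precision = 67/81 = 67/81. Recall = 67/88 = 67/88. F1 = 2*P*R/(P+R) = 134/169.

134/169


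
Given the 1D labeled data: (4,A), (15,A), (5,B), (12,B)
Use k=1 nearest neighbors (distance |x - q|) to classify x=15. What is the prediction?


Distances: |4-15|=11, |15-15|=0, |5-15|=10, |12-15|=3. 1 nearest: (15,A). Counts: {'A': 1}. Majority class: A.

A


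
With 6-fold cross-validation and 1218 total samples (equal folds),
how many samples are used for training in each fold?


Each validation fold has 1218/6 = 203 samples. Training set = 1218 - 203 = 1015.

1015


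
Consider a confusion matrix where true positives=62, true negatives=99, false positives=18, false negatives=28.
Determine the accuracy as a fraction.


Accuracy = (TP + TN) / (TP + TN + FP + FN) = (62 + 99) / 207 = 7/9.

7/9


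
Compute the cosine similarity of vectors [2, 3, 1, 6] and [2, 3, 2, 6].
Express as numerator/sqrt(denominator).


dot = 51. |a|^2 = 50, |b|^2 = 53. cos = 51/sqrt(2650).

51/sqrt(2650)


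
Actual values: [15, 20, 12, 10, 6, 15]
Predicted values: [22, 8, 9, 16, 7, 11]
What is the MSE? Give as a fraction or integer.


MSE = (1/6) * ((15-22)^2=49 + (20-8)^2=144 + (12-9)^2=9 + (10-16)^2=36 + (6-7)^2=1 + (15-11)^2=16). Sum = 255. MSE = 85/2.

85/2


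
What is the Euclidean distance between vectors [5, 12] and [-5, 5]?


d = sqrt(sum of squared differences). (5--5)^2=100, (12-5)^2=49. Sum = 149.

sqrt(149)


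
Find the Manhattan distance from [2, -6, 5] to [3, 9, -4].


d = sum of absolute differences: |2-3|=1 + |-6-9|=15 + |5--4|=9 = 25.

25


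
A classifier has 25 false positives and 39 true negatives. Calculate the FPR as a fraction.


FPR = FP / (FP + TN) = 25 / 64 = 25/64.

25/64


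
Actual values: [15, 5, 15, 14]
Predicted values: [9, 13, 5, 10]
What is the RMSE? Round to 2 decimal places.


MSE = 54.0000. RMSE = sqrt(54.0000) = 7.35.

7.35


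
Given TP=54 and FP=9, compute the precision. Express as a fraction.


Precision = TP / (TP + FP) = 54 / 63 = 6/7.

6/7


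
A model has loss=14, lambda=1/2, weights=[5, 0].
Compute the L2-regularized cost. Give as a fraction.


L2 sq norm = sum(w^2) = 25. J = 14 + 1/2 * 25 = 53/2.

53/2


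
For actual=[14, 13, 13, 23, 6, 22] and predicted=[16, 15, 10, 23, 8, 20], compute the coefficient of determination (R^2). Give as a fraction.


Mean(y) = 91/6. SS_res = 25. SS_tot = 1217/6. R^2 = 1 - 25/(1217/6) = 1067/1217.

1067/1217


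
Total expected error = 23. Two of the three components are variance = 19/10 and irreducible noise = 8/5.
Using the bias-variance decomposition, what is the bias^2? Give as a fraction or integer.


Total error = bias^2 + variance + irreducible noise. So bias^2 = 23 - 19/10 - 8/5 = 39/2.

39/2


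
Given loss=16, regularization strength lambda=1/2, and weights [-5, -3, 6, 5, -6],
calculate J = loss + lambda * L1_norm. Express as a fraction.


L1 norm = sum(|w|) = 25. J = 16 + 1/2 * 25 = 57/2.

57/2


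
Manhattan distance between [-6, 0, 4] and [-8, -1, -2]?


d = sum of absolute differences: |-6--8|=2 + |0--1|=1 + |4--2|=6 = 9.

9


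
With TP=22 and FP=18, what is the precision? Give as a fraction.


Precision = TP / (TP + FP) = 22 / 40 = 11/20.

11/20


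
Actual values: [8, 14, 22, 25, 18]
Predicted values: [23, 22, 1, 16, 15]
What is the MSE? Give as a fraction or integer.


MSE = (1/5) * ((8-23)^2=225 + (14-22)^2=64 + (22-1)^2=441 + (25-16)^2=81 + (18-15)^2=9). Sum = 820. MSE = 164.

164


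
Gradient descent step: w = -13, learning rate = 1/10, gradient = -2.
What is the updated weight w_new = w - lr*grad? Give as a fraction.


w_new = -13 - 1/10 * -2 = -13 - -1/5 = -64/5.

-64/5


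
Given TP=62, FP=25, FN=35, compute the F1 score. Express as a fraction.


Precision = 62/87 = 62/87. Recall = 62/97 = 62/97. F1 = 2*P*R/(P+R) = 31/46.

31/46


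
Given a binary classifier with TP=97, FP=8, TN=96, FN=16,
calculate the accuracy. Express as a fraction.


Accuracy = (TP + TN) / (TP + TN + FP + FN) = (97 + 96) / 217 = 193/217.

193/217


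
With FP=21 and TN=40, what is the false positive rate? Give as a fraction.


FPR = FP / (FP + TN) = 21 / 61 = 21/61.

21/61


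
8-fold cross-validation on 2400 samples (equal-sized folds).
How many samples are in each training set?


Each validation fold has 2400/8 = 300 samples. Training set = 2400 - 300 = 2100.

2100


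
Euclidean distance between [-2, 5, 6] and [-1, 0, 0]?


d = sqrt(sum of squared differences). (-2--1)^2=1, (5-0)^2=25, (6-0)^2=36. Sum = 62.

sqrt(62)


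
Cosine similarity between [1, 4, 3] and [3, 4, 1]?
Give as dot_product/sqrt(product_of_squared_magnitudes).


dot = 22. |a|^2 = 26, |b|^2 = 26. cos = 22/sqrt(676).

22/sqrt(676)


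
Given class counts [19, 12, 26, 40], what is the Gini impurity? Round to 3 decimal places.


Total = 97. Proportions: 19/97, 12/97, 26/97, 40/97. sum(p_i^2) = 0.2956. Gini = 1 - 0.2956 = 0.7044, which rounds to 0.704.

0.704


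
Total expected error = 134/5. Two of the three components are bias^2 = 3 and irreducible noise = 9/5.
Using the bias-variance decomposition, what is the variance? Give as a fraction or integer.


Total error = bias^2 + variance + irreducible noise. So variance = 134/5 - 3 - 9/5 = 22.

22


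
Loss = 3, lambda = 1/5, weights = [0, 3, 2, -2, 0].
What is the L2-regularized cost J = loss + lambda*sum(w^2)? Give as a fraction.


L2 sq norm = sum(w^2) = 17. J = 3 + 1/5 * 17 = 32/5.

32/5


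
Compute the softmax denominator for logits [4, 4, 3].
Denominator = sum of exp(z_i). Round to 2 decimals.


Denom = e^4=54.5982 + e^4=54.5982 + e^3=20.0855. Sum = 129.2819, which rounds to 129.28.

129.28


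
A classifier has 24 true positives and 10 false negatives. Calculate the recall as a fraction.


Recall = TP / (TP + FN) = 24 / 34 = 12/17.

12/17


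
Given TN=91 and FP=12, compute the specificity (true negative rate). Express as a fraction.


Specificity = TN / (TN + FP) = 91 / 103 = 91/103.

91/103


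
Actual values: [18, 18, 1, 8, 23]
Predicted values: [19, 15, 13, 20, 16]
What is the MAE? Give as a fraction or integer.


MAE = (1/5) * (|18-19|=1 + |18-15|=3 + |1-13|=12 + |8-20|=12 + |23-16|=7). Sum = 35. MAE = 7.

7


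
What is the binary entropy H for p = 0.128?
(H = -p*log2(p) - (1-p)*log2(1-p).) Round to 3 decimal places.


H = -0.128*log2(0.128) - 0.872*log2(0.872) = 0.552.

0.552


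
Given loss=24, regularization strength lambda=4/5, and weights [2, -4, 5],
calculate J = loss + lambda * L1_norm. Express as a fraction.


L1 norm = sum(|w|) = 11. J = 24 + 4/5 * 11 = 164/5.

164/5


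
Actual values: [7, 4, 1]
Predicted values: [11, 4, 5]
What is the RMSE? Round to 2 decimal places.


MSE = 10.6667. RMSE = sqrt(10.6667) = 3.27.

3.27


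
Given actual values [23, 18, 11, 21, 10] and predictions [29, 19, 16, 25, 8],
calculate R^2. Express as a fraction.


Mean(y) = 83/5. SS_res = 82. SS_tot = 686/5. R^2 = 1 - 82/(686/5) = 138/343.

138/343


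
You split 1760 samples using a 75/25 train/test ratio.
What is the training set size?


Test set = 1760 * 25% = 440. Training set = 1760 - 440 = 1320.

1320


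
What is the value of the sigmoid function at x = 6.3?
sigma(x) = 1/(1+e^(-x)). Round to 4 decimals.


sigma(6.3) = 1/(1+e^(-6.3)) = 1/(1+0.001836) = 1/1.001836 = 0.9982.

0.9982


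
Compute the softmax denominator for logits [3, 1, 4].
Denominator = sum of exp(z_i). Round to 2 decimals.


Denom = e^3=20.0855 + e^1=2.7183 + e^4=54.5982. Sum = 77.4020, which rounds to 77.40.

77.40


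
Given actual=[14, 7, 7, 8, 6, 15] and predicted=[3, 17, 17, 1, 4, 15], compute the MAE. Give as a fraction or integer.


MAE = (1/6) * (|14-3|=11 + |7-17|=10 + |7-17|=10 + |8-1|=7 + |6-4|=2 + |15-15|=0). Sum = 40. MAE = 20/3.

20/3


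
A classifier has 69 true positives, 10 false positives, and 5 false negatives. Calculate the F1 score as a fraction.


Precision = 69/79 = 69/79. Recall = 69/74 = 69/74. F1 = 2*P*R/(P+R) = 46/51.

46/51


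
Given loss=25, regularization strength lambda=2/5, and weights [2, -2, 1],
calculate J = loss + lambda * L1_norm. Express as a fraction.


L1 norm = sum(|w|) = 5. J = 25 + 2/5 * 5 = 27.

27


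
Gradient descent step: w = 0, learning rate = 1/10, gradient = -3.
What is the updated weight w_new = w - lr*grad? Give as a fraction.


w_new = 0 - 1/10 * -3 = 0 - -3/10 = 3/10.

3/10


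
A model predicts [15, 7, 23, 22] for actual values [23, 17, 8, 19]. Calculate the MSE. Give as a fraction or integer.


MSE = (1/4) * ((23-15)^2=64 + (17-7)^2=100 + (8-23)^2=225 + (19-22)^2=9). Sum = 398. MSE = 199/2.

199/2


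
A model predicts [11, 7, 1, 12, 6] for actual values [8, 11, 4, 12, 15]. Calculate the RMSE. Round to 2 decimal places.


MSE = 23.0000. RMSE = sqrt(23.0000) = 4.80.

4.80


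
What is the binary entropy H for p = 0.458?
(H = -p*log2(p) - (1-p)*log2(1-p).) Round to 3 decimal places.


H = -0.458*log2(0.458) - 0.542*log2(0.542) = 0.995.

0.995


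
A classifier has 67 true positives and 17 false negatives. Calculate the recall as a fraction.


Recall = TP / (TP + FN) = 67 / 84 = 67/84.

67/84


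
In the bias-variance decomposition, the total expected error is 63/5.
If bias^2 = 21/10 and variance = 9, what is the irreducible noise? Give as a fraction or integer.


Total error = bias^2 + variance + irreducible noise. So irreducible noise = 63/5 - 21/10 - 9 = 3/2.

3/2


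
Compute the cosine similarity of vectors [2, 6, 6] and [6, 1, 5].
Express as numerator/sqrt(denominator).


dot = 48. |a|^2 = 76, |b|^2 = 62. cos = 48/sqrt(4712).

48/sqrt(4712)


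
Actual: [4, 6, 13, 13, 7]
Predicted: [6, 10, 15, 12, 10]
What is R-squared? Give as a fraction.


Mean(y) = 43/5. SS_res = 34. SS_tot = 346/5. R^2 = 1 - 34/(346/5) = 88/173.

88/173


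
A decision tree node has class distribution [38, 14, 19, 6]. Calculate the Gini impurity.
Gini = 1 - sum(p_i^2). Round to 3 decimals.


Total = 77. Proportions: 38/77, 14/77, 19/77, 6/77. sum(p_i^2) = 0.3436. Gini = 1 - 0.3436 = 0.6564, which rounds to 0.656.

0.656


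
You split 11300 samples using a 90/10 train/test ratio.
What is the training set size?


Test set = 11300 * 10% = 1130. Training set = 11300 - 1130 = 10170.

10170


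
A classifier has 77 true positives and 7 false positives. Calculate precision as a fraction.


Precision = TP / (TP + FP) = 77 / 84 = 11/12.

11/12


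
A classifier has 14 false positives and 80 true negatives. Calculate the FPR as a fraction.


FPR = FP / (FP + TN) = 14 / 94 = 7/47.

7/47


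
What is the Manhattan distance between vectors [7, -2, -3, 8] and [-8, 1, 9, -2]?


d = sum of absolute differences: |7--8|=15 + |-2-1|=3 + |-3-9|=12 + |8--2|=10 = 40.

40


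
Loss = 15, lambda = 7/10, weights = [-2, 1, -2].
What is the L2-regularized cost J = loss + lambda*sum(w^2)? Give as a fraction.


L2 sq norm = sum(w^2) = 9. J = 15 + 7/10 * 9 = 213/10.

213/10


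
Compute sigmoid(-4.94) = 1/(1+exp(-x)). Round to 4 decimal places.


sigma(-4.94) = 1/(1+e^(4.94)) = 1/(1+139.770250) = 1/140.770250 = 0.0071.

0.0071


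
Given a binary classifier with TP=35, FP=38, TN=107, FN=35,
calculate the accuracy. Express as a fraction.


Accuracy = (TP + TN) / (TP + TN + FP + FN) = (35 + 107) / 215 = 142/215.

142/215


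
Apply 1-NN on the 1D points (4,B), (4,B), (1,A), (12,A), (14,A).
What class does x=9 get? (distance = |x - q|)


Distances: |4-9|=5, |4-9|=5, |1-9|=8, |12-9|=3, |14-9|=5. 1 nearest: (12,A). Counts: {'A': 1}. Majority class: A.

A


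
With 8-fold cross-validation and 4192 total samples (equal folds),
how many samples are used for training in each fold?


Each validation fold has 4192/8 = 524 samples. Training set = 4192 - 524 = 3668.

3668


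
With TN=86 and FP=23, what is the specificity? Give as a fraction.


Specificity = TN / (TN + FP) = 86 / 109 = 86/109.

86/109


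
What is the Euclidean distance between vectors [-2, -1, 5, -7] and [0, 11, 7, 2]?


d = sqrt(sum of squared differences). (-2-0)^2=4, (-1-11)^2=144, (5-7)^2=4, (-7-2)^2=81. Sum = 233.

sqrt(233)


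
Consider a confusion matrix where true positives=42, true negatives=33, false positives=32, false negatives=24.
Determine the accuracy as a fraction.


Accuracy = (TP + TN) / (TP + TN + FP + FN) = (42 + 33) / 131 = 75/131.

75/131


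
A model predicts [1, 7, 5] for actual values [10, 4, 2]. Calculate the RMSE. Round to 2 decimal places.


MSE = 33.0000. RMSE = sqrt(33.0000) = 5.74.

5.74


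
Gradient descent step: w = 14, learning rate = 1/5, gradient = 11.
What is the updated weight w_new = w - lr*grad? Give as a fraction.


w_new = 14 - 1/5 * 11 = 14 - 11/5 = 59/5.

59/5


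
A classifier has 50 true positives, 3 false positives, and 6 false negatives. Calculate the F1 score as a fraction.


Precision = 50/53 = 50/53. Recall = 50/56 = 25/28. F1 = 2*P*R/(P+R) = 100/109.

100/109


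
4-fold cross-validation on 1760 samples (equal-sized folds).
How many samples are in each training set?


Each validation fold has 1760/4 = 440 samples. Training set = 1760 - 440 = 1320.

1320


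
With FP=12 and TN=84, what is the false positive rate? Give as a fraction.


FPR = FP / (FP + TN) = 12 / 96 = 1/8.

1/8


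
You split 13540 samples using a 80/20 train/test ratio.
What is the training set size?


Test set = 13540 * 20% = 2708. Training set = 13540 - 2708 = 10832.

10832


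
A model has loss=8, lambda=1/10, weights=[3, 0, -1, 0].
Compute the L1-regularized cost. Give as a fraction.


L1 norm = sum(|w|) = 4. J = 8 + 1/10 * 4 = 42/5.

42/5


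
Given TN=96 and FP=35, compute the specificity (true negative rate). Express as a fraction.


Specificity = TN / (TN + FP) = 96 / 131 = 96/131.

96/131


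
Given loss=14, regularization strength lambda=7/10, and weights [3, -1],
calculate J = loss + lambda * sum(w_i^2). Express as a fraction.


L2 sq norm = sum(w^2) = 10. J = 14 + 7/10 * 10 = 21.

21


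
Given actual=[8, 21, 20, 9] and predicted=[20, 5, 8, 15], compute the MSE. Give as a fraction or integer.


MSE = (1/4) * ((8-20)^2=144 + (21-5)^2=256 + (20-8)^2=144 + (9-15)^2=36). Sum = 580. MSE = 145.

145


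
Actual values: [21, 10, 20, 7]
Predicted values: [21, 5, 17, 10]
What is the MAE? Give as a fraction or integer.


MAE = (1/4) * (|21-21|=0 + |10-5|=5 + |20-17|=3 + |7-10|=3). Sum = 11. MAE = 11/4.

11/4


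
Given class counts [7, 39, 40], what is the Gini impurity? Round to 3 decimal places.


Total = 86. Proportions: 7/86, 39/86, 40/86. sum(p_i^2) = 0.4286. Gini = 1 - 0.4286 = 0.5714, which rounds to 0.571.

0.571


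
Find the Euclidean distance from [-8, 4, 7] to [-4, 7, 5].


d = sqrt(sum of squared differences). (-8--4)^2=16, (4-7)^2=9, (7-5)^2=4. Sum = 29.

sqrt(29)


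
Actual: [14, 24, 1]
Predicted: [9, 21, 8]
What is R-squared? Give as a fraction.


Mean(y) = 13. SS_res = 83. SS_tot = 266. R^2 = 1 - 83/(266) = 183/266.

183/266


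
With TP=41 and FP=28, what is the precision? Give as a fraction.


Precision = TP / (TP + FP) = 41 / 69 = 41/69.

41/69


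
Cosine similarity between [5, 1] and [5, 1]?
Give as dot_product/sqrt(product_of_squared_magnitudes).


dot = 26. |a|^2 = 26, |b|^2 = 26. cos = 26/sqrt(676).

26/sqrt(676)


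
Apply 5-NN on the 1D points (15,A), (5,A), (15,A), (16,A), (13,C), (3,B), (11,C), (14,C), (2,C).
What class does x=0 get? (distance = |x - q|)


Distances: |15-0|=15, |5-0|=5, |15-0|=15, |16-0|=16, |13-0|=13, |3-0|=3, |11-0|=11, |14-0|=14, |2-0|=2. 5 nearest: (2,C), (3,B), (5,A), (11,C), (13,C). Counts: {'C': 3, 'B': 1, 'A': 1}. Majority class: C.

C


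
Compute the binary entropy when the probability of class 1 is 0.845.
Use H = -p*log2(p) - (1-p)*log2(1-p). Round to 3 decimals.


H = -0.845*log2(0.845) - 0.155*log2(0.155) = 0.622.

0.622


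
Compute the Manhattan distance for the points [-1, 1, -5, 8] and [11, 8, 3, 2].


d = sum of absolute differences: |-1-11|=12 + |1-8|=7 + |-5-3|=8 + |8-2|=6 = 33.

33


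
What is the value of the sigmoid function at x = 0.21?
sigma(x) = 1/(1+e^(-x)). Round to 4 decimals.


sigma(0.21) = 1/(1+e^(-0.21)) = 1/(1+0.810584) = 1/1.810584 = 0.5523.

0.5523


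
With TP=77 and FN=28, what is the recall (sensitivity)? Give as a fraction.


Recall = TP / (TP + FN) = 77 / 105 = 11/15.

11/15


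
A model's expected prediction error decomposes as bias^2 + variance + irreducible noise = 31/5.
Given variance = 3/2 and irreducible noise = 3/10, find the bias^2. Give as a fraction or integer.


Total error = bias^2 + variance + irreducible noise. So bias^2 = 31/5 - 3/2 - 3/10 = 22/5.

22/5


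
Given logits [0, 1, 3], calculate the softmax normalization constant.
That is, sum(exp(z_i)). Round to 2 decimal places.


Denom = e^0=1.0000 + e^1=2.7183 + e^3=20.0855. Sum = 23.8038, which rounds to 23.80.

23.80


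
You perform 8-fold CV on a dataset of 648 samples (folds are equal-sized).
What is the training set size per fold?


Each validation fold has 648/8 = 81 samples. Training set = 648 - 81 = 567.

567


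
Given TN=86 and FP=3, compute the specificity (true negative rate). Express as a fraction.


Specificity = TN / (TN + FP) = 86 / 89 = 86/89.

86/89


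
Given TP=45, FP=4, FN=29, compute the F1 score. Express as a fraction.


Precision = 45/49 = 45/49. Recall = 45/74 = 45/74. F1 = 2*P*R/(P+R) = 30/41.

30/41


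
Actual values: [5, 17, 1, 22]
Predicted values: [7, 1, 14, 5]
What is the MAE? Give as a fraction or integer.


MAE = (1/4) * (|5-7|=2 + |17-1|=16 + |1-14|=13 + |22-5|=17). Sum = 48. MAE = 12.

12


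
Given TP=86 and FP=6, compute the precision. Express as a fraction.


Precision = TP / (TP + FP) = 86 / 92 = 43/46.

43/46


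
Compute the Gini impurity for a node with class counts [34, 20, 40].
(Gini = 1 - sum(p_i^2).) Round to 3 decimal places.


Total = 94. Proportions: 34/94, 20/94, 40/94. sum(p_i^2) = 0.3572. Gini = 1 - 0.3572 = 0.6428, which rounds to 0.643.

0.643


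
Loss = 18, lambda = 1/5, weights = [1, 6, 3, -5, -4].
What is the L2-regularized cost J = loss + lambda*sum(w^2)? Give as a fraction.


L2 sq norm = sum(w^2) = 87. J = 18 + 1/5 * 87 = 177/5.

177/5


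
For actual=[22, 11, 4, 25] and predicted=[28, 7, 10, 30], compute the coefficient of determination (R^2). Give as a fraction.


Mean(y) = 31/2. SS_res = 113. SS_tot = 285. R^2 = 1 - 113/(285) = 172/285.

172/285


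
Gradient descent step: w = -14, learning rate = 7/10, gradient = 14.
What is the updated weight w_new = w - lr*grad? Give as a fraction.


w_new = -14 - 7/10 * 14 = -14 - 49/5 = -119/5.

-119/5


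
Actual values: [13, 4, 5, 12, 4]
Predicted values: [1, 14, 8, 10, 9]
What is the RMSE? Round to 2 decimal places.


MSE = 56.4000. RMSE = sqrt(56.4000) = 7.51.

7.51


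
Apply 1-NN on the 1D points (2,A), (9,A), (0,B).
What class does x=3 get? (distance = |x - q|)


Distances: |2-3|=1, |9-3|=6, |0-3|=3. 1 nearest: (2,A). Counts: {'A': 1}. Majority class: A.

A


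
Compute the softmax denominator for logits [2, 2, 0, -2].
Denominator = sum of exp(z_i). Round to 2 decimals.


Denom = e^2=7.3891 + e^2=7.3891 + e^0=1.0000 + e^-2=0.1353. Sum = 15.9135, which rounds to 15.91.

15.91


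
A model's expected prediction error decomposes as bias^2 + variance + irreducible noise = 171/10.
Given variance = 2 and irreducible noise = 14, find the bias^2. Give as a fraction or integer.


Total error = bias^2 + variance + irreducible noise. So bias^2 = 171/10 - 2 - 14 = 11/10.

11/10


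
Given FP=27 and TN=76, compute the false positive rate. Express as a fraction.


FPR = FP / (FP + TN) = 27 / 103 = 27/103.

27/103


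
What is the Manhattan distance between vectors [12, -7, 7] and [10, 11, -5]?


d = sum of absolute differences: |12-10|=2 + |-7-11|=18 + |7--5|=12 = 32.

32


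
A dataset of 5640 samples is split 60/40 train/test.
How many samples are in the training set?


Test set = 5640 * 40% = 2256. Training set = 5640 - 2256 = 3384.

3384


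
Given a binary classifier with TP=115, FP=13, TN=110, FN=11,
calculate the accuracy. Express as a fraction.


Accuracy = (TP + TN) / (TP + TN + FP + FN) = (115 + 110) / 249 = 75/83.

75/83


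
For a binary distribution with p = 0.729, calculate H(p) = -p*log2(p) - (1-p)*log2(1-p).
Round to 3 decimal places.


H = -0.729*log2(0.729) - 0.271*log2(0.271) = 0.843.

0.843


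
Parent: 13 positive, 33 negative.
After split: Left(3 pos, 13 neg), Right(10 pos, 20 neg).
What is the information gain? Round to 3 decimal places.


H(parent) = 0.8590. H(left) = 0.6962, H(right) = 0.9183. Weighted = (16/46)*0.6962 + (30/46)*0.9183 = 0.8410. IG = 0.8590 - 0.8410 = 0.0180, which rounds to 0.018.

0.018


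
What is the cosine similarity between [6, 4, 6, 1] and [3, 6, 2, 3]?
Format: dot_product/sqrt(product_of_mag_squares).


dot = 57. |a|^2 = 89, |b|^2 = 58. cos = 57/sqrt(5162).

57/sqrt(5162)


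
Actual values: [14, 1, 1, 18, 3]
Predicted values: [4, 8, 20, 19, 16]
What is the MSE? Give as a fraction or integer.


MSE = (1/5) * ((14-4)^2=100 + (1-8)^2=49 + (1-20)^2=361 + (18-19)^2=1 + (3-16)^2=169). Sum = 680. MSE = 136.

136


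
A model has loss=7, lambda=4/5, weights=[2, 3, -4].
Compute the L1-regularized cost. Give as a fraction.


L1 norm = sum(|w|) = 9. J = 7 + 4/5 * 9 = 71/5.

71/5


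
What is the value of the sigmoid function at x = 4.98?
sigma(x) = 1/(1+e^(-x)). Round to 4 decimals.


sigma(4.98) = 1/(1+e^(-4.98)) = 1/(1+0.006874) = 1/1.006874 = 0.9932.

0.9932


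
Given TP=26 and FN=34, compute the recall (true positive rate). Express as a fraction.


Recall = TP / (TP + FN) = 26 / 60 = 13/30.

13/30


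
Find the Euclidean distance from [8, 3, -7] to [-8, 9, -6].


d = sqrt(sum of squared differences). (8--8)^2=256, (3-9)^2=36, (-7--6)^2=1. Sum = 293.

sqrt(293)


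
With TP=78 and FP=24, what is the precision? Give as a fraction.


Precision = TP / (TP + FP) = 78 / 102 = 13/17.

13/17


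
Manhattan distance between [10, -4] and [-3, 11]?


d = sum of absolute differences: |10--3|=13 + |-4-11|=15 = 28.

28


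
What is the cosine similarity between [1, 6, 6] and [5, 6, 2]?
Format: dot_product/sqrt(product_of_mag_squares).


dot = 53. |a|^2 = 73, |b|^2 = 65. cos = 53/sqrt(4745).

53/sqrt(4745)


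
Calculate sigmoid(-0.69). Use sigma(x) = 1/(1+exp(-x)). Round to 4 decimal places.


sigma(-0.69) = 1/(1+e^(0.69)) = 1/(1+1.993716) = 1/2.993716 = 0.3340.

0.3340


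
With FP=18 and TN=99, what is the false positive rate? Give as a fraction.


FPR = FP / (FP + TN) = 18 / 117 = 2/13.

2/13


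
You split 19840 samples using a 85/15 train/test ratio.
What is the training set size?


Test set = 19840 * 15% = 2976. Training set = 19840 - 2976 = 16864.

16864


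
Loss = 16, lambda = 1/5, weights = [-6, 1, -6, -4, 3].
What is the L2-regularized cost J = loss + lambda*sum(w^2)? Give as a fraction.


L2 sq norm = sum(w^2) = 98. J = 16 + 1/5 * 98 = 178/5.

178/5


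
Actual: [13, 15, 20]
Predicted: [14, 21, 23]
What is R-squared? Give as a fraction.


Mean(y) = 16. SS_res = 46. SS_tot = 26. R^2 = 1 - 46/(26) = -10/13.

-10/13


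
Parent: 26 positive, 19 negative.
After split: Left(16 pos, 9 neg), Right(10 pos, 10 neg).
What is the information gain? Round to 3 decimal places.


H(parent) = 0.9825. H(left) = 0.9427, H(right) = 1.0000. Weighted = (25/45)*0.9427 + (20/45)*1.0000 = 0.9682. IG = 0.9825 - 0.9682 = 0.0143, which rounds to 0.014.

0.014


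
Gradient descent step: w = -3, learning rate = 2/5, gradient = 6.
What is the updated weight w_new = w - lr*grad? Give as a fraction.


w_new = -3 - 2/5 * 6 = -3 - 12/5 = -27/5.

-27/5


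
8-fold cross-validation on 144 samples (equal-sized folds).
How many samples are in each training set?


Each validation fold has 144/8 = 18 samples. Training set = 144 - 18 = 126.

126


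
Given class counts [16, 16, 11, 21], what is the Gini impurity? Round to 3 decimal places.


Total = 64. Proportions: 16/64, 16/64, 11/64, 21/64. sum(p_i^2) = 0.2622. Gini = 1 - 0.2622 = 0.7378, which rounds to 0.738.

0.738


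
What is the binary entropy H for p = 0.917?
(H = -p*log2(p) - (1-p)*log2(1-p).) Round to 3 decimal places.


H = -0.917*log2(0.917) - 0.083*log2(0.083) = 0.413.

0.413


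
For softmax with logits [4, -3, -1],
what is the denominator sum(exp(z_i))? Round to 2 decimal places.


Denom = e^4=54.5982 + e^-3=0.0498 + e^-1=0.3679. Sum = 55.0159, which rounds to 55.02.

55.02


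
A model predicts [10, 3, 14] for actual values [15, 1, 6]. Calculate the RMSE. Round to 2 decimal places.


MSE = 31.0000. RMSE = sqrt(31.0000) = 5.57.

5.57


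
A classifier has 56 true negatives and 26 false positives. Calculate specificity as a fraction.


Specificity = TN / (TN + FP) = 56 / 82 = 28/41.

28/41


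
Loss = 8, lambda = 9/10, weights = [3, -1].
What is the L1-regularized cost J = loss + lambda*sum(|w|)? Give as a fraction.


L1 norm = sum(|w|) = 4. J = 8 + 9/10 * 4 = 58/5.

58/5


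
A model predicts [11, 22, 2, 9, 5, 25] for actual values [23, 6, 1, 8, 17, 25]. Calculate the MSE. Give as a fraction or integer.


MSE = (1/6) * ((23-11)^2=144 + (6-22)^2=256 + (1-2)^2=1 + (8-9)^2=1 + (17-5)^2=144 + (25-25)^2=0). Sum = 546. MSE = 91.

91


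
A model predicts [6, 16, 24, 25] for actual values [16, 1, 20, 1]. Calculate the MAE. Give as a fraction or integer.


MAE = (1/4) * (|16-6|=10 + |1-16|=15 + |20-24|=4 + |1-25|=24). Sum = 53. MAE = 53/4.

53/4


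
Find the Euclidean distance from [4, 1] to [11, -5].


d = sqrt(sum of squared differences). (4-11)^2=49, (1--5)^2=36. Sum = 85.

sqrt(85)


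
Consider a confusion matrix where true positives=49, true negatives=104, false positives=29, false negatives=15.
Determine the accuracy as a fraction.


Accuracy = (TP + TN) / (TP + TN + FP + FN) = (49 + 104) / 197 = 153/197.

153/197


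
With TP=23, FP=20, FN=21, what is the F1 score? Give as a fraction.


Precision = 23/43 = 23/43. Recall = 23/44 = 23/44. F1 = 2*P*R/(P+R) = 46/87.

46/87


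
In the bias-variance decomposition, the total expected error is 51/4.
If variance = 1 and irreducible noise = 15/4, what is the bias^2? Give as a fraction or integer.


Total error = bias^2 + variance + irreducible noise. So bias^2 = 51/4 - 1 - 15/4 = 8.

8


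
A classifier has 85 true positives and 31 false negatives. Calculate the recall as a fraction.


Recall = TP / (TP + FN) = 85 / 116 = 85/116.

85/116


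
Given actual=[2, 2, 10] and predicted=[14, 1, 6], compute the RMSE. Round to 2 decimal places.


MSE = 53.6667. RMSE = sqrt(53.6667) = 7.33.

7.33


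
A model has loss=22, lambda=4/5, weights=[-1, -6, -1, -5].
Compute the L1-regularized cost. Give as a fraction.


L1 norm = sum(|w|) = 13. J = 22 + 4/5 * 13 = 162/5.

162/5


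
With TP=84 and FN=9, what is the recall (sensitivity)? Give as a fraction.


Recall = TP / (TP + FN) = 84 / 93 = 28/31.

28/31


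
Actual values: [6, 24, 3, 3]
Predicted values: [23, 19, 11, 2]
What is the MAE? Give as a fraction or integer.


MAE = (1/4) * (|6-23|=17 + |24-19|=5 + |3-11|=8 + |3-2|=1). Sum = 31. MAE = 31/4.

31/4


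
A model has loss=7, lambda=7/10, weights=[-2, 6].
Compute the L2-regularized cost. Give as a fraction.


L2 sq norm = sum(w^2) = 40. J = 7 + 7/10 * 40 = 35.

35


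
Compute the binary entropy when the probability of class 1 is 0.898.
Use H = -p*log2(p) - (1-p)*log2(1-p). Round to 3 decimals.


H = -0.898*log2(0.898) - 0.102*log2(0.102) = 0.475.

0.475


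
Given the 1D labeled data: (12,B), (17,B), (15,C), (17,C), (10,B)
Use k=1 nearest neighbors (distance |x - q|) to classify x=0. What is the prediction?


Distances: |12-0|=12, |17-0|=17, |15-0|=15, |17-0|=17, |10-0|=10. 1 nearest: (10,B). Counts: {'B': 1}. Majority class: B.

B


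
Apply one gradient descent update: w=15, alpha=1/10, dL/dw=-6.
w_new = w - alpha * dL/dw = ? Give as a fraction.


w_new = 15 - 1/10 * -6 = 15 - -3/5 = 78/5.

78/5


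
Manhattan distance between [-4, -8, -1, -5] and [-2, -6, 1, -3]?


d = sum of absolute differences: |-4--2|=2 + |-8--6|=2 + |-1-1|=2 + |-5--3|=2 = 8.

8


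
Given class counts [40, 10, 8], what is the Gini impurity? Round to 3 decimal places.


Total = 58. Proportions: 40/58, 10/58, 8/58. sum(p_i^2) = 0.5244. Gini = 1 - 0.5244 = 0.4756, which rounds to 0.476.

0.476


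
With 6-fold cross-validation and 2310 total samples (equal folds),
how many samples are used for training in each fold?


Each validation fold has 2310/6 = 385 samples. Training set = 2310 - 385 = 1925.

1925


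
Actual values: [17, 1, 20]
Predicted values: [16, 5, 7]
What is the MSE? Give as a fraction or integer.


MSE = (1/3) * ((17-16)^2=1 + (1-5)^2=16 + (20-7)^2=169). Sum = 186. MSE = 62.

62


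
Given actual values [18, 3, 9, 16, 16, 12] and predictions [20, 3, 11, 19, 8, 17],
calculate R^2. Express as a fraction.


Mean(y) = 37/3. SS_res = 106. SS_tot = 472/3. R^2 = 1 - 106/(472/3) = 77/236.

77/236


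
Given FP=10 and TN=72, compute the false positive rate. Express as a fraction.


FPR = FP / (FP + TN) = 10 / 82 = 5/41.

5/41


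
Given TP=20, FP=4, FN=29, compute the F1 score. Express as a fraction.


Precision = 20/24 = 5/6. Recall = 20/49 = 20/49. F1 = 2*P*R/(P+R) = 40/73.

40/73


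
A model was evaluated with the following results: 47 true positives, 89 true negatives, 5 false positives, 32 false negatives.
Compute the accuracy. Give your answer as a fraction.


Accuracy = (TP + TN) / (TP + TN + FP + FN) = (47 + 89) / 173 = 136/173.

136/173


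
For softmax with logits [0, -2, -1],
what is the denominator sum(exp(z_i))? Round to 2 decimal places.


Denom = e^0=1.0000 + e^-2=0.1353 + e^-1=0.3679. Sum = 1.5032, which rounds to 1.50.

1.50


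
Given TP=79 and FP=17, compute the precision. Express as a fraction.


Precision = TP / (TP + FP) = 79 / 96 = 79/96.

79/96


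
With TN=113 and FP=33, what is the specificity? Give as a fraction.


Specificity = TN / (TN + FP) = 113 / 146 = 113/146.

113/146


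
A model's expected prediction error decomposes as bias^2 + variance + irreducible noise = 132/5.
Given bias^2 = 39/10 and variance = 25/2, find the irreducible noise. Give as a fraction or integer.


Total error = bias^2 + variance + irreducible noise. So irreducible noise = 132/5 - 39/10 - 25/2 = 10.

10
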